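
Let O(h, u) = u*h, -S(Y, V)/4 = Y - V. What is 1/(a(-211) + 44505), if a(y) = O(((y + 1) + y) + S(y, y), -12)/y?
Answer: 211/9385503 ≈ 2.2481e-5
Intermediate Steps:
S(Y, V) = -4*Y + 4*V (S(Y, V) = -4*(Y - V) = -4*Y + 4*V)
O(h, u) = h*u
a(y) = (-12 - 24*y)/y (a(y) = ((((y + 1) + y) + (-4*y + 4*y))*(-12))/y = ((((1 + y) + y) + 0)*(-12))/y = (((1 + 2*y) + 0)*(-12))/y = ((1 + 2*y)*(-12))/y = (-12 - 24*y)/y)
1/(a(-211) + 44505) = 1/((-24 - 12/(-211)) + 44505) = 1/((-24 - 12*(-1/211)) + 44505) = 1/((-24 + 12/211) + 44505) = 1/(-5052/211 + 44505) = 1/(9385503/211) = 211/9385503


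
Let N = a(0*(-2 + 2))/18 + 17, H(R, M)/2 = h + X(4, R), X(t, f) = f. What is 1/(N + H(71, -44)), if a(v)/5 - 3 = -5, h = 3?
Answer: 9/1480 ≈ 0.0060811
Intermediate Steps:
a(v) = -10 (a(v) = 15 + 5*(-5) = 15 - 25 = -10)
H(R, M) = 6 + 2*R (H(R, M) = 2*(3 + R) = 6 + 2*R)
N = 148/9 (N = -10/18 + 17 = (1/18)*(-10) + 17 = -5/9 + 17 = 148/9 ≈ 16.444)
1/(N + H(71, -44)) = 1/(148/9 + (6 + 2*71)) = 1/(148/9 + (6 + 142)) = 1/(148/9 + 148) = 1/(1480/9) = 9/1480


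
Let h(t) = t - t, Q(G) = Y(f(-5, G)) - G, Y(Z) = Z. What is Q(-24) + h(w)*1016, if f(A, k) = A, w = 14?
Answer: 19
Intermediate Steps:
Q(G) = -5 - G
h(t) = 0
Q(-24) + h(w)*1016 = (-5 - 1*(-24)) + 0*1016 = (-5 + 24) + 0 = 19 + 0 = 19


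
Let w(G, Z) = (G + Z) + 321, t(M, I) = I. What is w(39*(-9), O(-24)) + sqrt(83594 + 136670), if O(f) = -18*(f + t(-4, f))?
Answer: 834 + 2*sqrt(55066) ≈ 1303.3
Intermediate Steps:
O(f) = -36*f (O(f) = -18*(f + f) = -36*f)
w(G, Z) = 321 + G + Z
w(39*(-9), O(-24)) + sqrt(83594 + 136670) = (321 + 39*(-9) - 36*(-24)) + sqrt(83594 + 136670) = (321 - 351 + 864) + sqrt(220264) = 834 + 2*sqrt(55066)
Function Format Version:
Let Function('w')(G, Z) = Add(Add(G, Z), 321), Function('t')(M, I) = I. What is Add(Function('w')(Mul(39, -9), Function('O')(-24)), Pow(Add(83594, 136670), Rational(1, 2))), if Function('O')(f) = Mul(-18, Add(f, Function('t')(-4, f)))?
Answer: Add(834, Mul(2, Pow(55066, Rational(1, 2)))) ≈ 1303.3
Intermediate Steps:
Function('O')(f) = Mul(-36, f) (Function('O')(f) = Mul(-18, Add(f, f)) = Mul(-18, Mul(2, f)) = Mul(-36, f))
Function('w')(G, Z) = Add(321, G, Z)
Add(Function('w')(Mul(39, -9), Function('O')(-24)), Pow(Add(83594, 136670), Rational(1, 2))) = Add(Add(321, Mul(39, -9), Mul(-36, -24)), Pow(Add(83594, 136670), Rational(1, 2))) = Add(Add(321, -351, 864), Pow(220264, Rational(1, 2))) = Add(834, Mul(2, Pow(55066, Rational(1, 2))))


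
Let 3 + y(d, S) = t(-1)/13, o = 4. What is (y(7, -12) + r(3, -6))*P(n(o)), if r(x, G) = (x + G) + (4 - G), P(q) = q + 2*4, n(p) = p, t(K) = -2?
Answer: 600/13 ≈ 46.154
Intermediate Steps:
y(d, S) = -41/13 (y(d, S) = -3 - 2/13 = -41/13)
P(q) = 8 + q (P(q) = q + 8 = 8 + q)
r(x, G) = 4 + x (r(x, G) = (G + x) + (4 - G) = 4 + x)
(y(7, -12) + r(3, -6))*P(n(o)) = (-41/13 + (4 + 3))*(8 + 4) = (-41/13 + 7)*12 = (50/13)*12 = 600/13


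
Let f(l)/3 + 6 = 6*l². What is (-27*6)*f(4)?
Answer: -43740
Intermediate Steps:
f(l) = -18 + 18*l² (f(l) = -18 + 3*(6*l²) = -18 + 18*l²)
(-27*6)*f(4) = (-27*6)*(-18 + 18*4²) = -162*(-18 + 18*16) = -162*(-18 + 288) = -162*270 = -43740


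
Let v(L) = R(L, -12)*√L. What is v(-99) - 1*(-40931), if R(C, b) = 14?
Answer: 40931 + 42*I*√11 ≈ 40931.0 + 139.3*I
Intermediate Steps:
v(L) = 14*√L
v(-99) - 1*(-40931) = 14*√(-99) - 1*(-40931) = 14*(3*I*√11) + 40931 = 42*I*√11 + 40931 = 40931 + 42*I*√11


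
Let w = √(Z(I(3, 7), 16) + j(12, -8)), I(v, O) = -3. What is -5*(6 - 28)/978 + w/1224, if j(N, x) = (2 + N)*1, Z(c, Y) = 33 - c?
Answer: 55/489 + 5*√2/1224 ≈ 0.11825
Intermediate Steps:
j(N, x) = 2 + N
w = 5*√2 (w = √((33 - 1*(-3)) + (2 + 12)) = √((33 + 3) + 14) = √(36 + 14) = √50 = 5*√2 ≈ 7.0711)
-5*(6 - 28)/978 + w/1224 = -5*(6 - 28)/978 + (5*√2)/1224 = -5*(-22)*(1/978) + (5*√2)*(1/1224) = 110*(1/978) + 5*√2/1224 = 55/489 + 5*√2/1224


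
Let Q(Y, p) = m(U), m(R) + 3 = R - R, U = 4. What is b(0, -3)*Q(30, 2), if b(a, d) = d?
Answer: 9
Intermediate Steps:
m(R) = -3 (m(R) = -3 + (R - R) = -3 + 0 = -3)
Q(Y, p) = -3
b(0, -3)*Q(30, 2) = -3*(-3) = 9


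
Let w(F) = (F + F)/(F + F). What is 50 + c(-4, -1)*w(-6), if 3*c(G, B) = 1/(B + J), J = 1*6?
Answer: 751/15 ≈ 50.067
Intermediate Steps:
w(F) = 1 (w(F) = (2*F)/((2*F)) = (2*F)*(1/(2*F)) = 1)
J = 6
c(G, B) = 1/(3*(6 + B)) (c(G, B) = 1/(3*(B + 6)) = 1/(3*(6 + B)))
50 + c(-4, -1)*w(-6) = 50 + (1/(3*(6 - 1)))*1 = 50 + ((⅓)/5)*1 = 50 + ((⅓)*(⅕))*1 = 50 + (1/15)*1 = 50 + 1/15 = 751/15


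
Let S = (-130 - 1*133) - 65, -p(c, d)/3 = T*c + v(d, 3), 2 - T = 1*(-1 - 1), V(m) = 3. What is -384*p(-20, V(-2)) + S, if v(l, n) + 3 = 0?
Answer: -95944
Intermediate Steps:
v(l, n) = -3 (v(l, n) = -3 + 0 = -3)
T = 4 (T = 2 - (-1 - 1) = 2 - (-2) = 2 - 1*(-2) = 2 + 2 = 4)
p(c, d) = 9 - 12*c (p(c, d) = -3*(4*c - 3) = -3*(-3 + 4*c) = 9 - 12*c)
S = -328 (S = (-130 - 133) - 65 = -263 - 65 = -328)
-384*p(-20, V(-2)) + S = -384*(9 - 12*(-20)) - 328 = -384*(9 + 240) - 328 = -384*249 - 328 = -95616 - 328 = -95944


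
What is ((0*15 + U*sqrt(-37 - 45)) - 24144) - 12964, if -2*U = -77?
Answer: -37108 + 77*I*sqrt(82)/2 ≈ -37108.0 + 348.63*I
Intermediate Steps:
U = 77/2 (U = -1/2*(-77) = 77/2 ≈ 38.500)
((0*15 + U*sqrt(-37 - 45)) - 24144) - 12964 = ((0*15 + 77*sqrt(-37 - 45)/2) - 24144) - 12964 = ((0 + 77*sqrt(-82)/2) - 24144) - 12964 = ((0 + 77*(I*sqrt(82))/2) - 24144) - 12964 = ((0 + 77*I*sqrt(82)/2) - 24144) - 12964 = (77*I*sqrt(82)/2 - 24144) - 12964 = (-24144 + 77*I*sqrt(82)/2) - 12964 = -37108 + 77*I*sqrt(82)/2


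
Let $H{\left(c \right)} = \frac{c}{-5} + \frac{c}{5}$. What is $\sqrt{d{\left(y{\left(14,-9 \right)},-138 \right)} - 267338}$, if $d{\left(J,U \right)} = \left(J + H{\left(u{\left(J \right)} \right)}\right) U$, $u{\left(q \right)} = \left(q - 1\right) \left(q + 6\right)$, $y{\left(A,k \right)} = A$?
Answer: $i \sqrt{269270} \approx 518.91 i$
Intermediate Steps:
$u{\left(q \right)} = \left(-1 + q\right) \left(6 + q\right)$
$H{\left(c \right)} = 0$ ($H{\left(c \right)} = c \left(- \frac{1}{5}\right) + c \frac{1}{5} = - \frac{c}{5} + \frac{c}{5} = 0$)
$d{\left(J,U \right)} = J U$ ($d{\left(J,U \right)} = \left(J + 0\right) U = J U$)
$\sqrt{d{\left(y{\left(14,-9 \right)},-138 \right)} - 267338} = \sqrt{14 \left(-138\right) - 267338} = \sqrt{-1932 - 267338} = \sqrt{-269270} = i \sqrt{269270}$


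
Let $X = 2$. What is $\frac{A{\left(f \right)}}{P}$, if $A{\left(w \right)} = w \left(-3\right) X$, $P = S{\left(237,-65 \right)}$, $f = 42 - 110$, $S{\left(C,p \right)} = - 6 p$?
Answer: $\frac{68}{65} \approx 1.0462$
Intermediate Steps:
$f = -68$
$P = 390$ ($P = \left(-6\right) \left(-65\right) = 390$)
$A{\left(w \right)} = - 6 w$ ($A{\left(w \right)} = w \left(-3\right) 2 = - 3 w 2 = - 6 w$)
$\frac{A{\left(f \right)}}{P} = \frac{\left(-6\right) \left(-68\right)}{390} = 408 \cdot \frac{1}{390} = \frac{68}{65}$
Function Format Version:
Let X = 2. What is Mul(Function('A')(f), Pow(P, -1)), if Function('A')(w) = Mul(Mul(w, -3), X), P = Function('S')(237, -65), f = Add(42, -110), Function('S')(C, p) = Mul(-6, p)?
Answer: Rational(68, 65) ≈ 1.0462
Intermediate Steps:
f = -68
P = 390 (P = Mul(-6, -65) = 390)
Function('A')(w) = Mul(-6, w) (Function('A')(w) = Mul(Mul(w, -3), 2) = Mul(Mul(-3, w), 2) = Mul(-6, w))
Mul(Function('A')(f), Pow(P, -1)) = Mul(Mul(-6, -68), Pow(390, -1)) = Mul(408, Rational(1, 390)) = Rational(68, 65)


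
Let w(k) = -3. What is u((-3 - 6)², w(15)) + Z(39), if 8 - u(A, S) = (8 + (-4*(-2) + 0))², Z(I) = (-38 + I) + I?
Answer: -208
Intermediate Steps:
Z(I) = -38 + 2*I
u(A, S) = -248 (u(A, S) = 8 - (8 + (-4*(-2) + 0))² = 8 - (8 + (8 + 0))² = 8 - (8 + 8)² = 8 - 1*16² = 8 - 1*256 = 8 - 256 = -248)
u((-3 - 6)², w(15)) + Z(39) = -248 + (-38 + 2*39) = -248 + (-38 + 78) = -248 + 40 = -208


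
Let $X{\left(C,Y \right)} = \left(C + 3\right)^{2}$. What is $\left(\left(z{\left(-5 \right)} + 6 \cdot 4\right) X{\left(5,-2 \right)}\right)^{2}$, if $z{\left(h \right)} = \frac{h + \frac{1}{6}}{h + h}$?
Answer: $\frac{552438016}{225} \approx 2.4553 \cdot 10^{6}$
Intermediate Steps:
$X{\left(C,Y \right)} = \left(3 + C\right)^{2}$
$z{\left(h \right)} = \frac{\frac{1}{6} + h}{2 h}$ ($z{\left(h \right)} = \frac{h + \frac{1}{6}}{2 h} = \left(\frac{1}{6} + h\right) \frac{1}{2 h} = \frac{\frac{1}{6} + h}{2 h}$)
$\left(\left(z{\left(-5 \right)} + 6 \cdot 4\right) X{\left(5,-2 \right)}\right)^{2} = \left(\left(\frac{1 + 6 \left(-5\right)}{12 \left(-5\right)} + 6 \cdot 4\right) \left(3 + 5\right)^{2}\right)^{2} = \left(\left(\frac{1}{12} \left(- \frac{1}{5}\right) \left(1 - 30\right) + 24\right) 8^{2}\right)^{2} = \left(\left(\frac{1}{12} \left(- \frac{1}{5}\right) \left(-29\right) + 24\right) 64\right)^{2} = \left(\left(\frac{29}{60} + 24\right) 64\right)^{2} = \left(\frac{1469}{60} \cdot 64\right)^{2} = \left(\frac{23504}{15}\right)^{2} = \frac{552438016}{225}$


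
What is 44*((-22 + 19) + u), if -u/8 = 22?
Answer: -7876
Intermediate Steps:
u = -176 (u = -8*22 = -176)
44*((-22 + 19) + u) = 44*((-22 + 19) - 176) = 44*(-3 - 176) = 44*(-179) = -7876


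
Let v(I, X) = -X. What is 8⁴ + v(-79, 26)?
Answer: 4070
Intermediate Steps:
8⁴ + v(-79, 26) = 8⁴ - 1*26 = 4096 - 26 = 4070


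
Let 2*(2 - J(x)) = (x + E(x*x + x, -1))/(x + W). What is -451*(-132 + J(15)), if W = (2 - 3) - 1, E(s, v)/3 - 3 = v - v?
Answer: 767602/13 ≈ 59046.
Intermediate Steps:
E(s, v) = 9 (E(s, v) = 9 + 3*(v - v) = 9 + 3*0 = 9 + 0 = 9)
W = -2 (W = -1 - 1 = -2)
J(x) = 2 - (9 + x)/(2*(-2 + x)) (J(x) = 2 - (x + 9)/(2*(x - 2)) = 2 - (9 + x)/(2*(-2 + x)))
-451*(-132 + J(15)) = -451*(-132 + (-17 + 3*15)/(2*(-2 + 15))) = -451*(-132 + (½)*(-17 + 45)/13) = -451*(-132 + (½)*(1/13)*28) = -451*(-132 + 14/13) = -451*(-1702/13) = 767602/13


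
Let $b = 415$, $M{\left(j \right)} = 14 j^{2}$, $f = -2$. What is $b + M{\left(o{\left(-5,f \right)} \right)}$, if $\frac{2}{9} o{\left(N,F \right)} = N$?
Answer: $\frac{15005}{2} \approx 7502.5$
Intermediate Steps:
$o{\left(N,F \right)} = \frac{9 N}{2}$
$b + M{\left(o{\left(-5,f \right)} \right)} = 415 + 14 \left(\frac{9}{2} \left(-5\right)\right)^{2} = 415 + 14 \left(- \frac{45}{2}\right)^{2} = 415 + 14 \cdot \frac{2025}{4} = 415 + \frac{14175}{2} = \frac{15005}{2}$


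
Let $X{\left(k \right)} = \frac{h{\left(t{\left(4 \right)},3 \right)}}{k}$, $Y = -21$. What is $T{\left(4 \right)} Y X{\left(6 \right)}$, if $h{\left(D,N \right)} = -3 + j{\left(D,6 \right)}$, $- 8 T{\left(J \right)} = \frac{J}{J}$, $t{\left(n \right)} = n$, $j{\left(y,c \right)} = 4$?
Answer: $\frac{7}{16} \approx 0.4375$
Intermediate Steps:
$T{\left(J \right)} = - \frac{1}{8}$ ($T{\left(J \right)} = - \frac{J \frac{1}{J}}{8} = \left(- \frac{1}{8}\right) 1 = - \frac{1}{8}$)
$h{\left(D,N \right)} = 1$ ($h{\left(D,N \right)} = -3 + 4 = 1$)
$X{\left(k \right)} = \frac{1}{k}$ ($X{\left(k \right)} = 1 \frac{1}{k} = \frac{1}{k}$)
$T{\left(4 \right)} Y X{\left(6 \right)} = \frac{\left(- \frac{1}{8}\right) \left(-21\right)}{6} = \frac{21}{8} \cdot \frac{1}{6} = \frac{7}{16}$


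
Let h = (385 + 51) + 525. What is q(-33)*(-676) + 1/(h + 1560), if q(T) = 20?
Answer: -34083919/2521 ≈ -13520.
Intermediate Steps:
h = 961 (h = 436 + 525 = 961)
q(-33)*(-676) + 1/(h + 1560) = 20*(-676) + 1/(961 + 1560) = -13520 + 1/2521 = -34083919/2521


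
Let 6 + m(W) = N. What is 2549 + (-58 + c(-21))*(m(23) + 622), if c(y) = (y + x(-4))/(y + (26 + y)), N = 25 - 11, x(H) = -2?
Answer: -264683/8 ≈ -33085.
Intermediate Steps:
N = 14
m(W) = 8 (m(W) = -6 + 14 = 8)
c(y) = (-2 + y)/(26 + 2*y) (c(y) = (y - 2)/(y + (26 + y)) = (-2 + y)/(26 + 2*y))
2549 + (-58 + c(-21))*(m(23) + 622) = 2549 + (-58 + (-2 - 21)/(2*(13 - 21)))*(8 + 622) = 2549 + (-58 + (½)*(-23)/(-8))*630 = 2549 + (-58 + (½)*(-⅛)*(-23))*630 = 2549 + (-58 + 23/16)*630 = 2549 - 905/16*630 = 2549 - 285075/8 = -264683/8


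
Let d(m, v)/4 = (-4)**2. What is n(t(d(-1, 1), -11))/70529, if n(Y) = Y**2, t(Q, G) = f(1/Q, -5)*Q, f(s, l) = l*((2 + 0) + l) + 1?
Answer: 1048576/70529 ≈ 14.867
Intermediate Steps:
d(m, v) = 64 (d(m, v) = 4*(-4)**2 = 4*16 = 64)
f(s, l) = 1 + l*(2 + l) (f(s, l) = l*(2 + l) + 1 = 1 + l*(2 + l))
t(Q, G) = 16*Q (t(Q, G) = (1 + (-5)**2 + 2*(-5))*Q = (1 + 25 - 10)*Q = 16*Q)
n(t(d(-1, 1), -11))/70529 = (16*64)**2/70529 = 1024**2*(1/70529) = 1048576*(1/70529) = 1048576/70529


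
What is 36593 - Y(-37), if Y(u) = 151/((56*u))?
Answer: 75820847/2072 ≈ 36593.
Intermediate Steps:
Y(u) = 151/(56*u) (Y(u) = 151*(1/(56*u)) = 151/(56*u))
36593 - Y(-37) = 36593 - 151/(56*(-37)) = 36593 - 151*(-1)/(56*37) = 36593 - 1*(-151/2072) = 36593 + 151/2072 = 75820847/2072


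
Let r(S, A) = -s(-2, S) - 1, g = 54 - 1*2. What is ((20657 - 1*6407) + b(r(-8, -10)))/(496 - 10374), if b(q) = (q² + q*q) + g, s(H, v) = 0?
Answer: -7152/4939 ≈ -1.4481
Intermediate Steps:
g = 52 (g = 54 - 2 = 52)
r(S, A) = -1 (r(S, A) = -1*0 - 1 = 0 - 1 = -1)
b(q) = 52 + 2*q² (b(q) = (q² + q*q) + 52 = (q² + q²) + 52 = 2*q² + 52 = 52 + 2*q²)
((20657 - 1*6407) + b(r(-8, -10)))/(496 - 10374) = ((20657 - 1*6407) + (52 + 2*(-1)²))/(496 - 10374) = ((20657 - 6407) + (52 + 2*1))/(-9878) = (14250 + (52 + 2))*(-1/9878) = (14250 + 54)*(-1/9878) = 14304*(-1/9878) = -7152/4939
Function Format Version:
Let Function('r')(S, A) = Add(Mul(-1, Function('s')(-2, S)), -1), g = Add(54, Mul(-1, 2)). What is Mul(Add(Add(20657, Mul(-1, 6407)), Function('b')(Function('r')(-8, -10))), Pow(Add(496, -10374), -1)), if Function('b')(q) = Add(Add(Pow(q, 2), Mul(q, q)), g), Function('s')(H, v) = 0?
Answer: Rational(-7152, 4939) ≈ -1.4481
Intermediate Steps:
g = 52 (g = Add(54, -2) = 52)
Function('r')(S, A) = -1 (Function('r')(S, A) = Add(Mul(-1, 0), -1) = Add(0, -1) = -1)
Function('b')(q) = Add(52, Mul(2, Pow(q, 2))) (Function('b')(q) = Add(Add(Pow(q, 2), Mul(q, q)), 52) = Add(Add(Pow(q, 2), Pow(q, 2)), 52) = Add(Mul(2, Pow(q, 2)), 52) = Add(52, Mul(2, Pow(q, 2))))
Mul(Add(Add(20657, Mul(-1, 6407)), Function('b')(Function('r')(-8, -10))), Pow(Add(496, -10374), -1)) = Mul(Add(Add(20657, Mul(-1, 6407)), Add(52, Mul(2, Pow(-1, 2)))), Pow(Add(496, -10374), -1)) = Mul(Add(Add(20657, -6407), Add(52, Mul(2, 1))), Pow(-9878, -1)) = Mul(Add(14250, Add(52, 2)), Rational(-1, 9878)) = Mul(Add(14250, 54), Rational(-1, 9878)) = Mul(14304, Rational(-1, 9878)) = Rational(-7152, 4939)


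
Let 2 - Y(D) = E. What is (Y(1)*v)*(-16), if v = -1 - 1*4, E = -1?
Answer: 240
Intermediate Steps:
Y(D) = 3 (Y(D) = 2 - 1*(-1) = 2 + 1 = 3)
v = -5 (v = -1 - 4 = -5)
(Y(1)*v)*(-16) = (3*(-5))*(-16) = -15*(-16) = 240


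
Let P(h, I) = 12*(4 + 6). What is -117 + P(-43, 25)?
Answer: 3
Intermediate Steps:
P(h, I) = 120 (P(h, I) = 12*10 = 120)
-117 + P(-43, 25) = -117 + 120 = 3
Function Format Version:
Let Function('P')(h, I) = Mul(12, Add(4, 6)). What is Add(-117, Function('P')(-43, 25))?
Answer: 3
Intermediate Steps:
Function('P')(h, I) = 120 (Function('P')(h, I) = Mul(12, 10) = 120)
Add(-117, Function('P')(-43, 25)) = Add(-117, 120) = 3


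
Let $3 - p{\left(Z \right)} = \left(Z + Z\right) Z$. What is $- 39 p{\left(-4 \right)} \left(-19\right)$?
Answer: $-21489$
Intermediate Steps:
$p{\left(Z \right)} = 3 - 2 Z^{2}$ ($p{\left(Z \right)} = 3 - \left(Z + Z\right) Z = 3 - 2 Z Z = 3 - 2 Z^{2}$)
$- 39 p{\left(-4 \right)} \left(-19\right) = - 39 \left(3 - 2 \left(-4\right)^{2}\right) \left(-19\right) = - 39 \left(3 - 32\right) \left(-19\right) = \left(-39\right) \left(-29\right) \left(-19\right) = 1131 \left(-19\right) = -21489$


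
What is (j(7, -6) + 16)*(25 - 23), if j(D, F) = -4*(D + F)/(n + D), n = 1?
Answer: 31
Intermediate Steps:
j(D, F) = -4*(D + F)/(1 + D)
(j(7, -6) + 16)*(25 - 23) = (4*(-1*7 - 1*(-6))/(1 + 7) + 16)*(25 - 23) = (4*(-7 + 6)/8 + 16)*2 = (4*(⅛)*(-1) + 16)*2 = (-½ + 16)*2 = (31/2)*2 = 31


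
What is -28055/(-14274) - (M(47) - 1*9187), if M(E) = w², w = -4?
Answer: 130934909/14274 ≈ 9173.0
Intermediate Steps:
M(E) = 16 (M(E) = (-4)² = 16)
-28055/(-14274) - (M(47) - 1*9187) = -28055/(-14274) - (16 - 1*9187) = -28055*(-1/14274) - (16 - 9187) = 28055/14274 - 1*(-9171) = 28055/14274 + 9171 = 130934909/14274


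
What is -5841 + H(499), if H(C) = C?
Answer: -5342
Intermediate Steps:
-5841 + H(499) = -5841 + 499 = -5342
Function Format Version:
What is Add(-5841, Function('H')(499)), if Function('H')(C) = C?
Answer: -5342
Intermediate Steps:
Add(-5841, Function('H')(499)) = Add(-5841, 499) = -5342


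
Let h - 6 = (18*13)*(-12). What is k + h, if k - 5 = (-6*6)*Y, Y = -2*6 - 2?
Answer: -2293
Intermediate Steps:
Y = -14 (Y = -12 - 2 = -14)
h = -2802 (h = 6 + (18*13)*(-12) = 6 + 234*(-12) = 6 - 2808 = -2802)
k = 509 (k = 5 - 6*6*(-14) = 5 - 36*(-14) = 5 + 504 = 509)
k + h = 509 - 2802 = -2293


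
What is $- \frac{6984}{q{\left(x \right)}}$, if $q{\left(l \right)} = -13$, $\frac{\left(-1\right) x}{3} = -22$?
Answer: $\frac{6984}{13} \approx 537.23$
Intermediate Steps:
$x = 66$ ($x = \left(-3\right) \left(-22\right) = 66$)
$- \frac{6984}{q{\left(x \right)}} = - \frac{6984}{-13} = \left(-6984\right) \left(- \frac{1}{13}\right) = \frac{6984}{13}$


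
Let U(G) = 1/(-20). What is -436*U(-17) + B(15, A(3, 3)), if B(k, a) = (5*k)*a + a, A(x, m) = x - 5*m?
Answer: -4451/5 ≈ -890.20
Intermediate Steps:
U(G) = -1/20
B(k, a) = a + 5*a*k (B(k, a) = 5*a*k + a = a + 5*a*k)
-436*U(-17) + B(15, A(3, 3)) = -436*(-1/20) + (3 - 5*3)*(1 + 5*15) = 109/5 + (3 - 15)*(1 + 75) = 109/5 - 12*76 = 109/5 - 912 = -4451/5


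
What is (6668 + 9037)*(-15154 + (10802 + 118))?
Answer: -66494970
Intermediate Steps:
(6668 + 9037)*(-15154 + (10802 + 118)) = 15705*(-15154 + 10920) = 15705*(-4234) = -66494970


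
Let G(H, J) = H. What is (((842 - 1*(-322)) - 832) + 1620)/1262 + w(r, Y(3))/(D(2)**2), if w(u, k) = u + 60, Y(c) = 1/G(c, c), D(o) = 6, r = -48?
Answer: 3559/1893 ≈ 1.8801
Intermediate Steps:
Y(c) = 1/c
w(u, k) = 60 + u
(((842 - 1*(-322)) - 832) + 1620)/1262 + w(r, Y(3))/(D(2)**2) = (((842 - 1*(-322)) - 832) + 1620)/1262 + (60 - 48)/(6**2) = (((842 + 322) - 832) + 1620)*(1/1262) + 12/36 = ((1164 - 832) + 1620)*(1/1262) + 12*(1/36) = (332 + 1620)*(1/1262) + 1/3 = 1952*(1/1262) + 1/3 = 976/631 + 1/3 = 3559/1893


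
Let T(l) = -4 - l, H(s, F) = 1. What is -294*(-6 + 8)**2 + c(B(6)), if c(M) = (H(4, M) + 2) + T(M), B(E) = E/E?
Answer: -1178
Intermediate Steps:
B(E) = 1
c(M) = -1 - M (c(M) = (1 + 2) + (-4 - M) = 3 + (-4 - M) = -1 - M)
-294*(-6 + 8)**2 + c(B(6)) = -294*(-6 + 8)**2 + (-1 - 1*1) = -294*2**2 + (-1 - 1) = -294*4 - 2 = -1176 - 2 = -1178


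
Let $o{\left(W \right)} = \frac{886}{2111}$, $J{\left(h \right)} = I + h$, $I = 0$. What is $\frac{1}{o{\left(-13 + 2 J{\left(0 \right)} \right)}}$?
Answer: $\frac{2111}{886} \approx 2.3826$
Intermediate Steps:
$J{\left(h \right)} = h$ ($J{\left(h \right)} = 0 + h = h$)
$o{\left(W \right)} = \frac{886}{2111}$ ($o{\left(W \right)} = 886 \cdot \frac{1}{2111} = \frac{886}{2111}$)
$\frac{1}{o{\left(-13 + 2 J{\left(0 \right)} \right)}} = \frac{1}{\frac{886}{2111}} = \frac{2111}{886}$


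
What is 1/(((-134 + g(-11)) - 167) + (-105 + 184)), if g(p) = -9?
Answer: -1/231 ≈ -0.0043290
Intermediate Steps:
1/(((-134 + g(-11)) - 167) + (-105 + 184)) = 1/(((-134 - 9) - 167) + (-105 + 184)) = 1/((-143 - 167) + 79) = 1/(-310 + 79) = 1/(-231) = -1/231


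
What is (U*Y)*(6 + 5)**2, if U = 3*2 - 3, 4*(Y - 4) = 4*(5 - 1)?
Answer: 2904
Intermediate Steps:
Y = 8 (Y = 4 + (4*(5 - 1))/4 = 4 + (4*4)/4 = 4 + (1/4)*16 = 4 + 4 = 8)
U = 3 (U = 6 - 3 = 3)
(U*Y)*(6 + 5)**2 = (3*8)*(6 + 5)**2 = 24*11**2 = 24*121 = 2904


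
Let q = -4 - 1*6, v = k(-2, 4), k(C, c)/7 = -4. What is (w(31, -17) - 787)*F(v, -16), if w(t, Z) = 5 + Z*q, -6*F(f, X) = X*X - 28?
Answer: 23256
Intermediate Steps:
k(C, c) = -28 (k(C, c) = 7*(-4) = -28)
v = -28
q = -10 (q = -4 - 6 = -10)
F(f, X) = 14/3 - X²/6 (F(f, X) = -(X*X - 28)/6 = -(X² - 28)/6 = -(-28 + X²)/6 = 14/3 - X²/6)
w(t, Z) = 5 - 10*Z (w(t, Z) = 5 + Z*(-10) = 5 - 10*Z)
(w(31, -17) - 787)*F(v, -16) = ((5 - 10*(-17)) - 787)*(14/3 - ⅙*(-16)²) = ((5 + 170) - 787)*(14/3 - ⅙*256) = (175 - 787)*(14/3 - 128/3) = -612*(-38) = 23256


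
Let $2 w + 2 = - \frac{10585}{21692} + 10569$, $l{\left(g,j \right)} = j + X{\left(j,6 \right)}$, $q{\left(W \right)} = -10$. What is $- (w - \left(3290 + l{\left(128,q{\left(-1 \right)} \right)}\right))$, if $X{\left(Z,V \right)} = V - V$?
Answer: $- \frac{2996871}{1496} \approx -2003.3$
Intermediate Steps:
$X{\left(Z,V \right)} = 0$
$l{\left(g,j \right)} = j$ ($l{\left(g,j \right)} = j + 0 = j$)
$w = \frac{7903751}{1496}$ ($w = -1 + \frac{- \frac{10585}{21692} + 10569}{2} = -1 + \frac{\left(-10585\right) \frac{1}{21692} + 10569}{2} = -1 + \frac{- \frac{365}{748} + 10569}{2} = -1 + \frac{1}{2} \cdot \frac{7905247}{748} = -1 + \frac{7905247}{1496} = \frac{7903751}{1496} \approx 5283.3$)
$- (w - \left(3290 + l{\left(128,q{\left(-1 \right)} \right)}\right)) = - (\frac{7903751}{1496} - 3280) = \left(-1\right) \frac{2996871}{1496} = - \frac{2996871}{1496}$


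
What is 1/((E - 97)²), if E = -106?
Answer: 1/41209 ≈ 2.4267e-5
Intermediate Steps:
1/((E - 97)²) = 1/((-106 - 97)²) = 1/((-203)²) = 1/41209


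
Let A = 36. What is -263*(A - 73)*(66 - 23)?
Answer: 418433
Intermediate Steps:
-263*(A - 73)*(66 - 23) = -263*(36 - 73)*(66 - 23) = -(-9731)*43 = -263*(-1591) = 418433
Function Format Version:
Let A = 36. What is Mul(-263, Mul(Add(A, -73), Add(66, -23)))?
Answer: 418433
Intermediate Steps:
Mul(-263, Mul(Add(A, -73), Add(66, -23))) = Mul(-263, Mul(Add(36, -73), Add(66, -23))) = Mul(-263, Mul(-37, 43)) = Mul(-263, -1591) = 418433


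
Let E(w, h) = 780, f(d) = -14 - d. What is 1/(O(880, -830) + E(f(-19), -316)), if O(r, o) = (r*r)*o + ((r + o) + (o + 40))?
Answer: -1/642751960 ≈ -1.5558e-9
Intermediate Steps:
O(r, o) = 40 + r + 2*o + o*r² (O(r, o) = r²*o + ((o + r) + (40 + o)) = o*r² + (40 + r + 2*o) = 40 + r + 2*o + o*r²)
1/(O(880, -830) + E(f(-19), -316)) = 1/((40 + 880 + 2*(-830) - 830*880²) + 780) = 1/((40 + 880 - 1660 - 830*774400) + 780) = 1/((40 + 880 - 1660 - 642752000) + 780) = 1/(-642752740 + 780) = 1/(-642751960) = -1/642751960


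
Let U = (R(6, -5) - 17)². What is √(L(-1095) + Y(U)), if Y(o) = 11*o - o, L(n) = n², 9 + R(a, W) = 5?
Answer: 3*√133715 ≈ 1097.0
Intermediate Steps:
R(a, W) = -4 (R(a, W) = -9 + 5 = -4)
U = 441 (U = (-4 - 17)² = (-21)² = 441)
Y(o) = 10*o
√(L(-1095) + Y(U)) = √((-1095)² + 10*441) = √(1199025 + 4410) = √1203435 = 3*√133715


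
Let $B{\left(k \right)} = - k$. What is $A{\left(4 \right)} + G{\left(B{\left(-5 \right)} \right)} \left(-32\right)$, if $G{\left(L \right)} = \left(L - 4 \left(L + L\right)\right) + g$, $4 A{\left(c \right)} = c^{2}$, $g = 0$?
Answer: $1124$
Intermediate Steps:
$A{\left(c \right)} = \frac{c^{2}}{4}$
$G{\left(L \right)} = - 7 L$ ($G{\left(L \right)} = \left(L - 4 \left(L + L\right)\right) + 0 = \left(L - 4 \cdot 2 L\right) + 0 = \left(L - 8 L\right) + 0 = - 7 L + 0 = - 7 L$)
$A{\left(4 \right)} + G{\left(B{\left(-5 \right)} \right)} \left(-32\right) = \frac{4^{2}}{4} + - 7 \left(\left(-1\right) \left(-5\right)\right) \left(-32\right) = \frac{1}{4} \cdot 16 + \left(-7\right) 5 \left(-32\right) = 4 - -1120 = 4 + 1120 = 1124$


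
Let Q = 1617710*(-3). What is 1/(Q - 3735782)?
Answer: -1/8588912 ≈ -1.1643e-7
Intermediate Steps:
Q = -4853130
1/(Q - 3735782) = 1/(-4853130 - 3735782) = 1/(-8588912) = -1/8588912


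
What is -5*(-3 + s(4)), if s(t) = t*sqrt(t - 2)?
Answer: 15 - 20*sqrt(2) ≈ -13.284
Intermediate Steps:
s(t) = t*sqrt(-2 + t)
-5*(-3 + s(4)) = -5*(-3 + 4*sqrt(-2 + 4)) = -5*(-3 + 4*sqrt(2)) = 15 - 20*sqrt(2)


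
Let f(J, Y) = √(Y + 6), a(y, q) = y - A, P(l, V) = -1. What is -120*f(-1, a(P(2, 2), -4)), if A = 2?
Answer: -120*√3 ≈ -207.85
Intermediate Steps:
a(y, q) = -2 + y (a(y, q) = y - 1*2 = y - 2 = -2 + y)
f(J, Y) = √(6 + Y)
-120*f(-1, a(P(2, 2), -4)) = -120*√(6 + (-2 - 1)) = -120*√(6 - 3) = -120*√3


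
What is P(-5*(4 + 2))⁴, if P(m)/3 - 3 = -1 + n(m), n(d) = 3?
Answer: 50625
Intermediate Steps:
P(m) = 15 (P(m) = 9 + 3*(-1 + 3) = 9 + 3*2 = 9 + 6 = 15)
P(-5*(4 + 2))⁴ = 15⁴ = 50625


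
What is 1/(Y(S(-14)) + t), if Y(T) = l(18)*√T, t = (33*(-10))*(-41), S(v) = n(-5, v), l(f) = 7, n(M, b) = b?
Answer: 6765/91530793 - 7*I*√14/183061586 ≈ 7.391e-5 - 1.4308e-7*I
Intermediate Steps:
S(v) = v
t = 13530 (t = -330*(-41) = 13530)
Y(T) = 7*√T
1/(Y(S(-14)) + t) = 1/(7*√(-14) + 13530) = 1/(7*(I*√14) + 13530) = 1/(7*I*√14 + 13530) = 1/(13530 + 7*I*√14)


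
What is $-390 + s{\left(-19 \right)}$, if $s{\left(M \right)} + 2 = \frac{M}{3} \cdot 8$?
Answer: $- \frac{1328}{3} \approx -442.67$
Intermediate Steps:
$s{\left(M \right)} = -2 + \frac{8 M}{3}$ ($s{\left(M \right)} = -2 + \frac{M}{3} \cdot 8 = -2 + \frac{8 M}{3}$)
$-390 + s{\left(-19 \right)} = -390 + \left(-2 + \frac{8}{3} \left(-19\right)\right) = -390 - \frac{158}{3} = - \frac{1328}{3}$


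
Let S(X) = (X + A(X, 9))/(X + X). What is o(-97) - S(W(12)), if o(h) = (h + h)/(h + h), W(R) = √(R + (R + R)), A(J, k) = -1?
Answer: 7/12 ≈ 0.58333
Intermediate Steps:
W(R) = √3*√R (W(R) = √(R + 2*R) = √(3*R) = √3*√R)
o(h) = 1 (o(h) = (2*h)/((2*h)) = (2*h)*(1/(2*h)) = 1)
S(X) = (-1 + X)/(2*X) (S(X) = (X - 1)/(X + X) = (-1 + X)/((2*X)) = (-1 + X)*(1/(2*X)) = (-1 + X)/(2*X))
o(-97) - S(W(12)) = 1 - (-1 + √3*√12)/(2*(√3*√12)) = 1 - (-1 + √3*(2*√3))/(2*(√3*(2*√3))) = 1 - (-1 + 6)/(2*6) = 1 - 5/(2*6) = 1 - 1*5/12 = 1 - 5/12 = 7/12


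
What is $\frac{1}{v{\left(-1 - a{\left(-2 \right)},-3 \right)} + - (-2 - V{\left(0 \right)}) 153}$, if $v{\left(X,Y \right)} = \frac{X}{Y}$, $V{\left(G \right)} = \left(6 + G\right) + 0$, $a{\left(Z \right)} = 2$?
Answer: $\frac{1}{1225} \approx 0.00081633$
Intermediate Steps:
$V{\left(G \right)} = 6 + G$
$\frac{1}{v{\left(-1 - a{\left(-2 \right)},-3 \right)} + - (-2 - V{\left(0 \right)}) 153} = \frac{1}{\frac{-1 - 2}{-3} + - (-2 - \left(6 + 0\right)) 153} = \frac{1}{\left(-1 - 2\right) \left(- \frac{1}{3}\right) + - (-2 - 6) 153} = \frac{1}{\left(-3\right) \left(- \frac{1}{3}\right) + - (-2 - 6) 153} = \frac{1}{1 + \left(-1\right) \left(-8\right) 153} = \frac{1}{1 + 8 \cdot 153} = \frac{1}{1 + 1224} = \frac{1}{1225}$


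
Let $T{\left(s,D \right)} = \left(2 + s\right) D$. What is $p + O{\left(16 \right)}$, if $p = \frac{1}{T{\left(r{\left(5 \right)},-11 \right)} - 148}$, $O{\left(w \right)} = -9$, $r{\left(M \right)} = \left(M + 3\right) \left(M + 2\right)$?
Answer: $- \frac{7075}{786} \approx -9.0013$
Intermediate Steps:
$r{\left(M \right)} = \left(2 + M\right) \left(3 + M\right)$ ($r{\left(M \right)} = \left(3 + M\right) \left(2 + M\right) = \left(2 + M\right) \left(3 + M\right)$)
$T{\left(s,D \right)} = D \left(2 + s\right)$
$p = - \frac{1}{786}$ ($p = \frac{1}{- 11 \left(2 + \left(6 + 5^{2} + 5 \cdot 5\right)\right) - 148} = \frac{1}{- 11 \left(2 + \left(6 + 25 + 25\right)\right) - 148} = \frac{1}{- 11 \left(2 + 56\right) - 148} = \frac{1}{\left(-11\right) 58 - 148} = \frac{1}{-638 - 148} = \frac{1}{-786} = - \frac{1}{786} \approx -0.0012723$)
$p + O{\left(16 \right)} = - \frac{1}{786} - 9 = - \frac{7075}{786}$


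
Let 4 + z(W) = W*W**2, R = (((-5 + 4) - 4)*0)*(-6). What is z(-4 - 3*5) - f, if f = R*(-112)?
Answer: -6863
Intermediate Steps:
R = 0 (R = ((-1 - 4)*0)*(-6) = -5*0*(-6) = 0*(-6) = 0)
z(W) = -4 + W**3 (z(W) = -4 + W*W**2 = -4 + W**3)
f = 0 (f = 0*(-112) = 0)
z(-4 - 3*5) - f = (-4 + (-4 - 3*5)**3) - 1*0 = (-4 + (-4 - 15)**3) + 0 = (-4 + (-19)**3) + 0 = (-4 - 6859) + 0 = -6863 + 0 = -6863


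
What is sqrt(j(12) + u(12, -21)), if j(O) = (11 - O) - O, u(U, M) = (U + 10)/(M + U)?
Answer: I*sqrt(139)/3 ≈ 3.9299*I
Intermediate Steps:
u(U, M) = (10 + U)/(M + U)
j(O) = 11 - 2*O
sqrt(j(12) + u(12, -21)) = sqrt((11 - 2*12) + (10 + 12)/(-21 + 12)) = sqrt((11 - 24) + 22/(-9)) = sqrt(-13 - 1/9*22) = sqrt(-13 - 22/9) = sqrt(-139/9) = I*sqrt(139)/3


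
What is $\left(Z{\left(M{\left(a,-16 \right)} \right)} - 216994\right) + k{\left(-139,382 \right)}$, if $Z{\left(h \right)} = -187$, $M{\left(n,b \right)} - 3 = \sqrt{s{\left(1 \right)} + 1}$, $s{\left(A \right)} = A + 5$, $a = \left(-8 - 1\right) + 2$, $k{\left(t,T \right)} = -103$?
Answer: $-217284$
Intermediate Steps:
$a = -7$ ($a = -9 + 2 = -7$)
$s{\left(A \right)} = 5 + A$
$M{\left(n,b \right)} = 3 + \sqrt{7}$ ($M{\left(n,b \right)} = 3 + \sqrt{\left(5 + 1\right) + 1} = 3 + \sqrt{6 + 1} = 3 + \sqrt{7}$)
$\left(Z{\left(M{\left(a,-16 \right)} \right)} - 216994\right) + k{\left(-139,382 \right)} = \left(-187 - 216994\right) - 103 = -217181 - 103 = -217284$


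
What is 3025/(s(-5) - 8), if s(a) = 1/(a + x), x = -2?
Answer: -21175/57 ≈ -371.49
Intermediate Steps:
s(a) = 1/(-2 + a) (s(a) = 1/(a - 2) = 1/(-2 + a))
3025/(s(-5) - 8) = 3025/(1/(-2 - 5) - 8) = 3025/(1/(-7) - 8) = 3025/(-⅐ - 8) = 3025/(-57/7) = 3025*(-7/57) = -21175/57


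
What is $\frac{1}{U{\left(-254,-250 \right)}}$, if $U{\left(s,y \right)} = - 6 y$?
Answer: $\frac{1}{1500} \approx 0.00066667$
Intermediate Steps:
$\frac{1}{U{\left(-254,-250 \right)}} = \frac{1}{\left(-6\right) \left(-250\right)} = \frac{1}{1500}$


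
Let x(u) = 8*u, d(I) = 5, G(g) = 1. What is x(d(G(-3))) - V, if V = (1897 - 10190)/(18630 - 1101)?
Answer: 709453/17529 ≈ 40.473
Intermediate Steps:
V = -8293/17529 ≈ -0.47310
x(d(G(-3))) - V = 8*5 - 1*(-8293/17529) = 40 + 8293/17529 = 709453/17529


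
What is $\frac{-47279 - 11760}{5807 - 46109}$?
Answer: $\frac{59039}{40302} \approx 1.4649$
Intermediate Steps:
$\frac{-47279 - 11760}{5807 - 46109} = - \frac{59039}{-40302} = \left(-59039\right) \left(- \frac{1}{40302}\right) = \frac{59039}{40302}$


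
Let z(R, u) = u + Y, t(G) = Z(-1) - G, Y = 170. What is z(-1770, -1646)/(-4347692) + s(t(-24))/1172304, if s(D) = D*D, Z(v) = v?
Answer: 1007562443/1274204180592 ≈ 0.00079074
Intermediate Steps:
t(G) = -1 - G
s(D) = D**2
z(R, u) = 170 + u (z(R, u) = u + 170 = 170 + u)
z(-1770, -1646)/(-4347692) + s(t(-24))/1172304 = (170 - 1646)/(-4347692) + (-1 - 1*(-24))**2/1172304 = -1476*(-1/4347692) + (-1 + 24)**2*(1/1172304) = 369/1086923 + 23**2*(1/1172304) = 369/1086923 + 529*(1/1172304) = 369/1086923 + 529/1172304 = 1007562443/1274204180592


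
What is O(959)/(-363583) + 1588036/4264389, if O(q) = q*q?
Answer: -3344494646921/1550459345787 ≈ -2.1571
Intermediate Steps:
O(q) = q²
O(959)/(-363583) + 1588036/4264389 = 959²/(-363583) + 1588036/4264389 = 919681*(-1/363583) + 1588036*(1/4264389) = -919681/363583 + 1588036/4264389 = -3344494646921/1550459345787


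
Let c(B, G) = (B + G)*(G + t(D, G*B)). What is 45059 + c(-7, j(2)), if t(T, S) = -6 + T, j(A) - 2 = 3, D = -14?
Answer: 45089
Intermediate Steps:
j(A) = 5 (j(A) = 2 + 3 = 5)
c(B, G) = (-20 + G)*(B + G) (c(B, G) = (B + G)*(G + (-6 - 14)) = (B + G)*(G - 20) = (B + G)*(-20 + G) = (-20 + G)*(B + G))
45059 + c(-7, j(2)) = 45059 + (5² - 20*(-7) - 20*5 - 7*5) = 45059 + (25 + 140 - 100 - 35) = 45059 + 30 = 45089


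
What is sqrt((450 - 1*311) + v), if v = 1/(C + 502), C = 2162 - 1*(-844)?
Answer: sqrt(427636601)/1754 ≈ 11.790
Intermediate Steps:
C = 3006 (C = 2162 + 844 = 3006)
v = 1/3508 (v = 1/(3006 + 502) = 1/3508 ≈ 0.00028506)
sqrt((450 - 1*311) + v) = sqrt((450 - 1*311) + 1/3508) = sqrt((450 - 311) + 1/3508) = sqrt(139 + 1/3508) = sqrt(487613/3508) = sqrt(427636601)/1754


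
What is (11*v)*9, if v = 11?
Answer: 1089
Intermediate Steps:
(11*v)*9 = (11*11)*9 = 121*9 = 1089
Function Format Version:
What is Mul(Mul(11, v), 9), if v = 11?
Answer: 1089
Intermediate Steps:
Mul(Mul(11, v), 9) = Mul(Mul(11, 11), 9) = Mul(121, 9) = 1089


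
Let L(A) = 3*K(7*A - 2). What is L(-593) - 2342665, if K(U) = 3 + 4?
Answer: -2342644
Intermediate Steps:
K(U) = 7
L(A) = 21 (L(A) = 3*7 = 21)
L(-593) - 2342665 = 21 - 2342665 = -2342644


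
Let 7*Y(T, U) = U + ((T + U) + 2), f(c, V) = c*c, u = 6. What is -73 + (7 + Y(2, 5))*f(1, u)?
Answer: -64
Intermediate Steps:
f(c, V) = c²
Y(T, U) = 2/7 + T/7 + 2*U/7 (Y(T, U) = (U + ((T + U) + 2))/7 = (U + (2 + T + U))/7 = (2 + T + 2*U)/7 = 2/7 + T/7 + 2*U/7)
-73 + (7 + Y(2, 5))*f(1, u) = -73 + (7 + (2/7 + (⅐)*2 + (2/7)*5))*1² = -73 + (7 + (2/7 + 2/7 + 10/7))*1 = -73 + (7 + 2)*1 = -73 + 9*1 = -73 + 9 = -64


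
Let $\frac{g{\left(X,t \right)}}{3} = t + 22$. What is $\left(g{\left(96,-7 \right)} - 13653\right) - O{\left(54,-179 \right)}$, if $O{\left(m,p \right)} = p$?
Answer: $-13429$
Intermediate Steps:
$g{\left(X,t \right)} = 66 + 3 t$ ($g{\left(X,t \right)} = 3 \left(t + 22\right) = 3 \left(22 + t\right) = 66 + 3 t$)
$\left(g{\left(96,-7 \right)} - 13653\right) - O{\left(54,-179 \right)} = \left(\left(66 + 3 \left(-7\right)\right) - 13653\right) - -179 = \left(\left(66 - 21\right) - 13653\right) + 179 = \left(45 - 13653\right) + 179 = -13608 + 179 = -13429$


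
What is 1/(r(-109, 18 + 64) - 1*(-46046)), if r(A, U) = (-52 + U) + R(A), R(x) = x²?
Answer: 1/57957 ≈ 1.7254e-5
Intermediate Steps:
r(A, U) = -52 + U + A² (r(A, U) = (-52 + U) + A² = -52 + U + A²)
1/(r(-109, 18 + 64) - 1*(-46046)) = 1/((-52 + (18 + 64) + (-109)²) - 1*(-46046)) = 1/((-52 + 82 + 11881) + 46046) = 1/(11911 + 46046) = 1/57957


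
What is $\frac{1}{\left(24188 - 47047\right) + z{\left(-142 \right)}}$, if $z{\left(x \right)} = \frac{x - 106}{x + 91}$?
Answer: $- \frac{51}{1165561} \approx -4.3756 \cdot 10^{-5}$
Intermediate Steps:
$z{\left(x \right)} = \frac{-106 + x}{91 + x}$
$\frac{1}{\left(24188 - 47047\right) + z{\left(-142 \right)}} = \frac{1}{\left(24188 - 47047\right) + \frac{-106 - 142}{91 - 142}} = \frac{1}{-22859 + \frac{1}{-51} \left(-248\right)} = \frac{1}{-22859 - - \frac{248}{51}} = \frac{1}{-22859 + \frac{248}{51}} = \frac{1}{- \frac{1165561}{51}} = - \frac{51}{1165561}$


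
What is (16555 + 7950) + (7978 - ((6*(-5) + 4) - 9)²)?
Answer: 31258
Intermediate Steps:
(16555 + 7950) + (7978 - ((6*(-5) + 4) - 9)²) = 24505 + (7978 - ((-30 + 4) - 9)²) = 24505 + (7978 - (-26 - 9)²) = 24505 + (7978 - 1*(-35)²) = 24505 + (7978 - 1*1225) = 24505 + (7978 - 1225) = 24505 + 6753 = 31258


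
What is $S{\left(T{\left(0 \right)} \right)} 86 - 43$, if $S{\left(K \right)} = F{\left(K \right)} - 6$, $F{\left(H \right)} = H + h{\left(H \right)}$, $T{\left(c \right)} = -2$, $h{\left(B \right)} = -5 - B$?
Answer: $-989$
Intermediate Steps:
$F{\left(H \right)} = -5$ ($F{\left(H \right)} = H - \left(5 + H\right) = -5$)
$S{\left(K \right)} = -11$ ($S{\left(K \right)} = -5 - 6 = -11$)
$S{\left(T{\left(0 \right)} \right)} 86 - 43 = \left(-11\right) 86 - 43 = -946 - 43 = -989$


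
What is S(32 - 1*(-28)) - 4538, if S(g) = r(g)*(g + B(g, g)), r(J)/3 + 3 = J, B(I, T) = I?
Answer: 15982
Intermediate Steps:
r(J) = -9 + 3*J
S(g) = 2*g*(-9 + 3*g) (S(g) = (-9 + 3*g)*(g + g) = (-9 + 3*g)*(2*g) = 2*g*(-9 + 3*g))
S(32 - 1*(-28)) - 4538 = 6*(32 - 1*(-28))*(-3 + (32 - 1*(-28))) - 4538 = 6*(32 + 28)*(-3 + (32 + 28)) - 4538 = 6*60*(-3 + 60) - 4538 = 6*60*57 - 4538 = 20520 - 4538 = 15982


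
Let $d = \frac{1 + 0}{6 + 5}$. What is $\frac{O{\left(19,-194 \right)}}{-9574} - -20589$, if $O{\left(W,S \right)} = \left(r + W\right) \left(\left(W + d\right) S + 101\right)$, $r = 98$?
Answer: $\frac{2172946539}{105314} \approx 20633.0$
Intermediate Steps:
$d = \frac{1}{11}$ ($d = 1 \cdot \frac{1}{11} = \frac{1}{11} \approx 0.090909$)
$O{\left(W,S \right)} = \left(98 + W\right) \left(101 + S \left(\frac{1}{11} + W\right)\right)$ ($O{\left(W,S \right)} = \left(98 + W\right) \left(\left(W + \frac{1}{11}\right) S + 101\right) = \left(98 + W\right) \left(\left(\frac{1}{11} + W\right) S + 101\right) = \left(98 + W\right) \left(S \left(\frac{1}{11} + W\right) + 101\right) = \left(98 + W\right) \left(101 + S \left(\frac{1}{11} + W\right)\right)$)
$\frac{O{\left(19,-194 \right)}}{-9574} - -20589 = \frac{9898 + 101 \cdot 19 + \frac{98}{11} \left(-194\right) - 194 \cdot 19^{2} + \frac{1079}{11} \left(-194\right) 19}{-9574} - -20589 = \left(9898 + 1919 - \frac{19012}{11} - 70034 - \frac{3977194}{11}\right) \left(- \frac{1}{9574}\right) + 20589 = \left(- \frac{4636593}{11}\right) \left(- \frac{1}{9574}\right) + 20589 = \frac{4636593}{105314} + 20589 = \frac{2172946539}{105314}$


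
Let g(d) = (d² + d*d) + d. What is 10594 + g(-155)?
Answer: 58489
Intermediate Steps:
g(d) = d + 2*d² (g(d) = (d² + d²) + d = 2*d² + d = d + 2*d²)
10594 + g(-155) = 10594 - 155*(1 + 2*(-155)) = 10594 - 155*(1 - 310) = 10594 - 155*(-309) = 10594 + 47895 = 58489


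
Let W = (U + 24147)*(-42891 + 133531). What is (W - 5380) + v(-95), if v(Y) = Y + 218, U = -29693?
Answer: -502694697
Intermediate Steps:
v(Y) = 218 + Y
W = -502689440 (W = (-29693 + 24147)*(-42891 + 133531) = -5546*90640 = -502689440)
(W - 5380) + v(-95) = (-502689440 - 5380) + (218 - 95) = -502694820 + 123 = -502694697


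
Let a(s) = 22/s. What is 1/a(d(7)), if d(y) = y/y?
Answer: 1/22 ≈ 0.045455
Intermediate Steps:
d(y) = 1
1/a(d(7)) = 1/(22/1) = 1/(22*1) = 1/22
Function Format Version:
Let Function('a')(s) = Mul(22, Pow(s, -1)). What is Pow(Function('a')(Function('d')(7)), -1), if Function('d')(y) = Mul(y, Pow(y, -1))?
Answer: Rational(1, 22) ≈ 0.045455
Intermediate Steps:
Function('d')(y) = 1
Pow(Function('a')(Function('d')(7)), -1) = Pow(Mul(22, Pow(1, -1)), -1) = Pow(Mul(22, 1), -1) = Pow(22, -1) = Rational(1, 22)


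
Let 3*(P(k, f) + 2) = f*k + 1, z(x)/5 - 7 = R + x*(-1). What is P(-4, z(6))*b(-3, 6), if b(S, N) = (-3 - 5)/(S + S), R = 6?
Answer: -580/9 ≈ -64.444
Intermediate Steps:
z(x) = 65 - 5*x (z(x) = 35 + 5*(6 + x*(-1)) = 35 + 5*(6 - x) = 35 + (30 - 5*x) = 65 - 5*x)
b(S, N) = -4/S (b(S, N) = -8*1/(2*S) = -4/S)
P(k, f) = -5/3 + f*k/3 (P(k, f) = -2 + (f*k + 1)/3 = -2 + (1 + f*k)/3 = -2 + (1/3 + f*k/3) = -5/3 + f*k/3)
P(-4, z(6))*b(-3, 6) = (-5/3 + (1/3)*(65 - 5*6)*(-4))*(-4/(-3)) = (-5/3 + (1/3)*(65 - 30)*(-4))*(-4*(-1/3)) = (-5/3 + (1/3)*35*(-4))*(4/3) = (-5/3 - 140/3)*(4/3) = -145/3*4/3 = -580/9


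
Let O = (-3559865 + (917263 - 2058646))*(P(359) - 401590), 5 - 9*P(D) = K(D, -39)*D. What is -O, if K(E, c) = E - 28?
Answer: -5850129583744/3 ≈ -1.9500e+12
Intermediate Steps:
K(E, c) = -28 + E
P(D) = 5/9 - D*(-28 + D)/9 (P(D) = 5/9 - (-28 + D)*D/9 = 5/9 - D*(-28 + D)/9)
O = 5850129583744/3 (O = (-3559865 + (917263 - 2058646))*((5/9 - ⅑*359*(-28 + 359)) - 401590) = (-3559865 - 1141383)*((5/9 - ⅑*359*331) - 401590) = -4701248*((5/9 - 118829/9) - 401590) = -4701248*(-39608/3 - 401590) = -4701248*(-1244378/3) = 5850129583744/3 ≈ 1.9500e+12)
-O = -1*5850129583744/3 = -5850129583744/3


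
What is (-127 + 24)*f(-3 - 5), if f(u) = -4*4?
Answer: 1648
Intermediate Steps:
f(u) = -16
(-127 + 24)*f(-3 - 5) = (-127 + 24)*(-16) = -103*(-16) = 1648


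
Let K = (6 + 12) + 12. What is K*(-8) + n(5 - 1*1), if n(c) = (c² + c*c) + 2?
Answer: -206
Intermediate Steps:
K = 30 (K = 18 + 12 = 30)
n(c) = 2 + 2*c² (n(c) = (c² + c²) + 2 = 2*c² + 2 = 2 + 2*c²)
K*(-8) + n(5 - 1*1) = 30*(-8) + (2 + 2*(5 - 1*1)²) = -240 + (2 + 2*(5 - 1)²) = -240 + (2 + 2*4²) = -240 + (2 + 2*16) = -240 + (2 + 32) = -240 + 34 = -206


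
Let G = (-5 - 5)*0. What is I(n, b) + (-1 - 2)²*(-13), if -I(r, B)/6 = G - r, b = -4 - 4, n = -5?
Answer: -147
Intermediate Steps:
b = -8
G = 0 (G = -10*0 = 0)
I(r, B) = 6*r (I(r, B) = -6*(0 - r) = -(-6)*r = 6*r)
I(n, b) + (-1 - 2)²*(-13) = 6*(-5) + (-1 - 2)²*(-13) = -30 + (-3)²*(-13) = -30 + 9*(-13) = -30 - 117 = -147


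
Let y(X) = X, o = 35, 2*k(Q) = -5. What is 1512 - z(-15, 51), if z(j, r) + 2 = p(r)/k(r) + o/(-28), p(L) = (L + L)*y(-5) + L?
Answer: 26633/20 ≈ 1331.7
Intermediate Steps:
k(Q) = -5/2 (k(Q) = (½)*(-5) = -5/2)
p(L) = -9*L (p(L) = (L + L)*(-5) + L = (2*L)*(-5) + L = -10*L + L = -9*L)
z(j, r) = -13/4 + 18*r/5 (z(j, r) = -2 + ((-9*r)/(-5/2) + 35/(-28)) = -2 + (-9*r*(-⅖) + 35*(-1/28)) = -2 + (18*r/5 - 5/4) = -2 + (-5/4 + 18*r/5) = -13/4 + 18*r/5)
1512 - z(-15, 51) = 1512 - (-13/4 + (18/5)*51) = 1512 - (-13/4 + 918/5) = 1512 - 1*3607/20 = 1512 - 3607/20 = 26633/20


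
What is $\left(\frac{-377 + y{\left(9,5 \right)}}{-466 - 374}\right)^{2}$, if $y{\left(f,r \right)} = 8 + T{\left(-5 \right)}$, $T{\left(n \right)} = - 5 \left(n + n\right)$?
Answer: $\frac{101761}{705600} \approx 0.14422$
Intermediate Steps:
$T{\left(n \right)} = - 10 n$ ($T{\left(n \right)} = - 5 \cdot 2 n = - 10 n$)
$y{\left(f,r \right)} = 58$ ($y{\left(f,r \right)} = 8 - -50 = 8 + 50 = 58$)
$\left(\frac{-377 + y{\left(9,5 \right)}}{-466 - 374}\right)^{2} = \left(\frac{-377 + 58}{-466 - 374}\right)^{2} = \left(- \frac{319}{-840}\right)^{2} = \left(\left(-319\right) \left(- \frac{1}{840}\right)\right)^{2} = \left(\frac{319}{840}\right)^{2} = \frac{101761}{705600}$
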